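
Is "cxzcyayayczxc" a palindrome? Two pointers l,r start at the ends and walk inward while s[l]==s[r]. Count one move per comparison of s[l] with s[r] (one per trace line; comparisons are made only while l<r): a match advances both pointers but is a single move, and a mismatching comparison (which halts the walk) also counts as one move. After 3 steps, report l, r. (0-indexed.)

l=3, r=9

[0,12] 'c'=='c' → l++,r--
[1,11] 'x'=='x' → l++,r--
[2,10] 'z'=='z' → l++,r--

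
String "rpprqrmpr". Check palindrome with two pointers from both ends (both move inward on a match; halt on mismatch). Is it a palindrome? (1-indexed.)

not a palindrome (mismatch at 3,7)

[1,9] 'r'=='r' → l++,r--
[2,8] 'p'=='p' → l++,r--
[3,7] 'p'!='m' → stop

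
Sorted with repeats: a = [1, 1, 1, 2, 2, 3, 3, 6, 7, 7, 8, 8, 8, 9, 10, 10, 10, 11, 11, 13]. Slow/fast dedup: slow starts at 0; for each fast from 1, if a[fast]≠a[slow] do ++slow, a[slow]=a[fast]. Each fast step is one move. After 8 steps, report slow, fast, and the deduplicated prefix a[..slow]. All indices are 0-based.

(s=0,f=1) a[fast]=1=a[slow] dup → fast++
(s=0,f=2) a[fast]=1=a[slow] dup → fast++
(s=0,f=3) a[fast]=2≠a[slow]=1 write a[1]=2 → slow++,fast++
(s=1,f=4) a[fast]=2=a[slow] dup → fast++
(s=1,f=5) a[fast]=3≠a[slow]=2 write a[2]=3 → slow++,fast++
(s=2,f=6) a[fast]=3=a[slow] dup → fast++
(s=2,f=7) a[fast]=6≠a[slow]=3 write a[3]=6 → slow++,fast++
(s=3,f=8) a[fast]=7≠a[slow]=6 write a[4]=7 → slow++,fast++

slow=4, fast=9, prefix=[1, 2, 3, 6, 7]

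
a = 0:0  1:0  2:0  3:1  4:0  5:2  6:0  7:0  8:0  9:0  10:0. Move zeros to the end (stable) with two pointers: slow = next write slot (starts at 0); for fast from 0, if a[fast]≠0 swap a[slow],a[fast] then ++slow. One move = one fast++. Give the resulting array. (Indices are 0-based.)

[1, 2, 0, 0, 0, 0, 0, 0, 0, 0, 0]

(s=0,f=0) a[fast]=0 → fast++
(s=0,f=1) a[fast]=0 → fast++
(s=0,f=2) a[fast]=0 → fast++
(s=0,f=3) a[fast]=1≠0 swap→a[0]=1 → slow++,fast++
(s=1,f=4) a[fast]=0 → fast++
(s=1,f=5) a[fast]=2≠0 swap→a[1]=2 → slow++,fast++
(s=2,f=6) a[fast]=0 → fast++
(s=2,f=7) a[fast]=0 → fast++
(s=2,f=8) a[fast]=0 → fast++
(s=2,f=9) a[fast]=0 → fast++
(s=2,f=10) a[fast]=0 → fast++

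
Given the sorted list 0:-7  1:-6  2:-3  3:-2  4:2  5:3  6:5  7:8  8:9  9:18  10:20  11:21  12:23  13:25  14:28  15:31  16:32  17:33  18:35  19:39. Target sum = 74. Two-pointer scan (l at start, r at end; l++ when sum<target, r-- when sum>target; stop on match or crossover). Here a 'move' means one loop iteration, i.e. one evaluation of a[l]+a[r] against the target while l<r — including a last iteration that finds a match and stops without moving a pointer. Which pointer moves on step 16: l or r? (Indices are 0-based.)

[0,19] -7+39=32 <74 → l++
[1,19] -6+39=33 <74 → l++
[2,19] -3+39=36 <74 → l++
[3,19] -2+39=37 <74 → l++
[4,19] 2+39=41 <74 → l++
[5,19] 3+39=42 <74 → l++
[6,19] 5+39=44 <74 → l++
[7,19] 8+39=47 <74 → l++
[8,19] 9+39=48 <74 → l++
[9,19] 18+39=57 <74 → l++
[10,19] 20+39=59 <74 → l++
[11,19] 21+39=60 <74 → l++
[12,19] 23+39=62 <74 → l++
[13,19] 25+39=64 <74 → l++
[14,19] 28+39=67 <74 → l++
[15,19] 31+39=70 <74 → l++

l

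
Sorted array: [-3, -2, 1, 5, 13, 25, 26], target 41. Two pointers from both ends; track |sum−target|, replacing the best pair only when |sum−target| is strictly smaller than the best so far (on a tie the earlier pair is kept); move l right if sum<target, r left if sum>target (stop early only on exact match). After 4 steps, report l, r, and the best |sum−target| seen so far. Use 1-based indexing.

l=5, r=7, best |Δ|=10

[1,7] -3+26=23 d=18 * → l++
[2,7] -2+26=24 d=17 * → l++
[3,7] 1+26=27 d=14 * → l++
[4,7] 5+26=31 d=10 * → l++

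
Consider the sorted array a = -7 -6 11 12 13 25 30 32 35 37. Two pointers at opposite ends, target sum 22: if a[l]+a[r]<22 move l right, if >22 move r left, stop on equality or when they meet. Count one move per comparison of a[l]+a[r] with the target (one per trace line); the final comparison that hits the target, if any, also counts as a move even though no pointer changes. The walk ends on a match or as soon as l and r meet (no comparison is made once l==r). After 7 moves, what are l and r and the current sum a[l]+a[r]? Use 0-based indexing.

l=2, r=4, sum=24

l=0 r=9: -7+37=30 >22, r--
l=0 r=8: -7+35=28 >22, r--
l=0 r=7: -7+32=25 >22, r--
l=0 r=6: -7+30=23 >22, r--
l=0 r=5: -7+25=18 <22, l++
l=1 r=5: -6+25=19 <22, l++
l=2 r=5: 11+25=36 >22, r--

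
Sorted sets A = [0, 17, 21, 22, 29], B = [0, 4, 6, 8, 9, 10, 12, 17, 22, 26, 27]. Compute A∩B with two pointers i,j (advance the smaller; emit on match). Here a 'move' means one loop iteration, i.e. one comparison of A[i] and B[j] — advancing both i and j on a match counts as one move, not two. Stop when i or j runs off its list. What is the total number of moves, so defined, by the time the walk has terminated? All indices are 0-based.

[i=0,j=0] 0==0 emit → i++,j++
[i=1,j=1] 17>4 → j++
[i=1,j=2] 17>6 → j++
[i=1,j=3] 17>8 → j++
[i=1,j=4] 17>9 → j++
[i=1,j=5] 17>10 → j++
[i=1,j=6] 17>12 → j++
[i=1,j=7] 17==17 emit → i++,j++
[i=2,j=8] 21<22 → i++
[i=3,j=8] 22==22 emit → i++,j++
[i=4,j=9] 29>26 → j++
[i=4,j=10] 29>27 → j++

12 moves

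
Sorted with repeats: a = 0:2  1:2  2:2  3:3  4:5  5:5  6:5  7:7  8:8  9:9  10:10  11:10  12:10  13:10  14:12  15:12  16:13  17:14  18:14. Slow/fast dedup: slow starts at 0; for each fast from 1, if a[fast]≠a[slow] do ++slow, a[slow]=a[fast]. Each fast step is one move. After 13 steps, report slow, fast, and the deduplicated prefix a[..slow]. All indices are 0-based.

(s=0,f=1) a[fast]=2=a[slow] dup → fast++
(s=0,f=2) a[fast]=2=a[slow] dup → fast++
(s=0,f=3) a[fast]=3≠a[slow]=2 write a[1]=3 → slow++,fast++
(s=1,f=4) a[fast]=5≠a[slow]=3 write a[2]=5 → slow++,fast++
(s=2,f=5) a[fast]=5=a[slow] dup → fast++
(s=2,f=6) a[fast]=5=a[slow] dup → fast++
(s=2,f=7) a[fast]=7≠a[slow]=5 write a[3]=7 → slow++,fast++
(s=3,f=8) a[fast]=8≠a[slow]=7 write a[4]=8 → slow++,fast++
(s=4,f=9) a[fast]=9≠a[slow]=8 write a[5]=9 → slow++,fast++
(s=5,f=10) a[fast]=10≠a[slow]=9 write a[6]=10 → slow++,fast++
(s=6,f=11) a[fast]=10=a[slow] dup → fast++
(s=6,f=12) a[fast]=10=a[slow] dup → fast++
(s=6,f=13) a[fast]=10=a[slow] dup → fast++

slow=6, fast=14, prefix=[2, 3, 5, 7, 8, 9, 10]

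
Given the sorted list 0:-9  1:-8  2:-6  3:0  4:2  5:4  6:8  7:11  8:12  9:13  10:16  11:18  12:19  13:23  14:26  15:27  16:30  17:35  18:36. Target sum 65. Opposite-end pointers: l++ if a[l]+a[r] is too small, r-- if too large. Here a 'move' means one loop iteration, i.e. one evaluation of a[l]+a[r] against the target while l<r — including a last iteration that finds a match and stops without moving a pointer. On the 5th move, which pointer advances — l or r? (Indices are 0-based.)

l=0 r=18: -9+36=27 <65, l++
l=1 r=18: -8+36=28 <65, l++
l=2 r=18: -6+36=30 <65, l++
l=3 r=18: 0+36=36 <65, l++
l=4 r=18: 2+36=38 <65, l++

l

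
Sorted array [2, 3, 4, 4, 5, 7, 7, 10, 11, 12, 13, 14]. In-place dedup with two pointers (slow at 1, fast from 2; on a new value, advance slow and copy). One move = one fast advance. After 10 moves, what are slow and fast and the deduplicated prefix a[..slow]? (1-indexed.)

slow=9, fast=12, prefix=[2, 3, 4, 5, 7, 10, 11, 12, 13]

slow=1 fast=2: a[fast]=3≠a[slow]=2 write a[2]=3, slow++,fast++
slow=2 fast=3: a[fast]=4≠a[slow]=3 write a[3]=4, slow++,fast++
slow=3 fast=4: a[fast]=4=a[slow] dup, fast++
slow=3 fast=5: a[fast]=5≠a[slow]=4 write a[4]=5, slow++,fast++
slow=4 fast=6: a[fast]=7≠a[slow]=5 write a[5]=7, slow++,fast++
slow=5 fast=7: a[fast]=7=a[slow] dup, fast++
slow=5 fast=8: a[fast]=10≠a[slow]=7 write a[6]=10, slow++,fast++
slow=6 fast=9: a[fast]=11≠a[slow]=10 write a[7]=11, slow++,fast++
slow=7 fast=10: a[fast]=12≠a[slow]=11 write a[8]=12, slow++,fast++
slow=8 fast=11: a[fast]=13≠a[slow]=12 write a[9]=13, slow++,fast++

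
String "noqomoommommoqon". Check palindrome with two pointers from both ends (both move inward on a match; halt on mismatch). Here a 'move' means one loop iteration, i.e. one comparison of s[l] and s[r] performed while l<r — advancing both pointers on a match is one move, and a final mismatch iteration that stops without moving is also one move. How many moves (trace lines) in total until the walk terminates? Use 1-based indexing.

6 moves

l=1 r=16: 'n'=='n', l++,r--
l=2 r=15: 'o'=='o', l++,r--
l=3 r=14: 'q'=='q', l++,r--
l=4 r=13: 'o'=='o', l++,r--
l=5 r=12: 'm'=='m', l++,r--
l=6 r=11: 'o'!='m', stop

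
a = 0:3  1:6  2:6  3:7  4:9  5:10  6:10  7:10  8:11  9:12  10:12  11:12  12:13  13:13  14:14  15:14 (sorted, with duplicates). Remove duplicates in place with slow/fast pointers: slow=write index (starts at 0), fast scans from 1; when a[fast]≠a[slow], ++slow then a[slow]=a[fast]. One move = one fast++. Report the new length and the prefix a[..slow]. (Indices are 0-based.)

slow=0 fast=1: a[fast]=6≠a[slow]=3 write a[1]=6, slow++,fast++
slow=1 fast=2: a[fast]=6=a[slow] dup, fast++
slow=1 fast=3: a[fast]=7≠a[slow]=6 write a[2]=7, slow++,fast++
slow=2 fast=4: a[fast]=9≠a[slow]=7 write a[3]=9, slow++,fast++
slow=3 fast=5: a[fast]=10≠a[slow]=9 write a[4]=10, slow++,fast++
slow=4 fast=6: a[fast]=10=a[slow] dup, fast++
slow=4 fast=7: a[fast]=10=a[slow] dup, fast++
slow=4 fast=8: a[fast]=11≠a[slow]=10 write a[5]=11, slow++,fast++
slow=5 fast=9: a[fast]=12≠a[slow]=11 write a[6]=12, slow++,fast++
slow=6 fast=10: a[fast]=12=a[slow] dup, fast++
slow=6 fast=11: a[fast]=12=a[slow] dup, fast++
slow=6 fast=12: a[fast]=13≠a[slow]=12 write a[7]=13, slow++,fast++
slow=7 fast=13: a[fast]=13=a[slow] dup, fast++
slow=7 fast=14: a[fast]=14≠a[slow]=13 write a[8]=14, slow++,fast++
slow=8 fast=15: a[fast]=14=a[slow] dup, fast++

length 9; prefix = [3, 6, 7, 9, 10, 11, 12, 13, 14]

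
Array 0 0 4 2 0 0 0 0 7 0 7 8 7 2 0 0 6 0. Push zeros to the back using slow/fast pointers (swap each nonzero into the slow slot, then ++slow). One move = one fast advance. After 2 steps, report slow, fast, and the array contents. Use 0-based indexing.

slow=0, fast=2, a=[0, 0, 4, 2, 0, 0, 0, 0, 7, 0, 7, 8, 7, 2, 0, 0, 6, 0]

slow=0 fast=0: a[fast]=0, fast++
slow=0 fast=1: a[fast]=0, fast++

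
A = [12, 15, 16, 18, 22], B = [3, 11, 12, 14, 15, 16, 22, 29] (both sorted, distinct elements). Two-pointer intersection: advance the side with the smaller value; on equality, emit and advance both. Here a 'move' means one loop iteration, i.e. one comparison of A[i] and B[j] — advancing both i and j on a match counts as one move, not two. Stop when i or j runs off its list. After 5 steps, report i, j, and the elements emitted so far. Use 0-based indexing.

i=0 j=0: 12>3, j++
i=0 j=1: 12>11, j++
i=0 j=2: 12==12 emit, i++,j++
i=1 j=3: 15>14, j++
i=1 j=4: 15==15 emit, i++,j++

i=2, j=5, emitted=[12, 15]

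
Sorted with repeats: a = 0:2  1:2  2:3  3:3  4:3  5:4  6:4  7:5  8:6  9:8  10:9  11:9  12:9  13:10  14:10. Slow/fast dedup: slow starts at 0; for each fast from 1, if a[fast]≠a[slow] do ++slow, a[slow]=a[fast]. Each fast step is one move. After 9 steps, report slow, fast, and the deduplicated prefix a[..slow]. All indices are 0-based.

slow=5, fast=10, prefix=[2, 3, 4, 5, 6, 8]

slow=0 fast=1: a[fast]=2=a[slow] dup, fast++
slow=0 fast=2: a[fast]=3≠a[slow]=2 write a[1]=3, slow++,fast++
slow=1 fast=3: a[fast]=3=a[slow] dup, fast++
slow=1 fast=4: a[fast]=3=a[slow] dup, fast++
slow=1 fast=5: a[fast]=4≠a[slow]=3 write a[2]=4, slow++,fast++
slow=2 fast=6: a[fast]=4=a[slow] dup, fast++
slow=2 fast=7: a[fast]=5≠a[slow]=4 write a[3]=5, slow++,fast++
slow=3 fast=8: a[fast]=6≠a[slow]=5 write a[4]=6, slow++,fast++
slow=4 fast=9: a[fast]=8≠a[slow]=6 write a[5]=8, slow++,fast++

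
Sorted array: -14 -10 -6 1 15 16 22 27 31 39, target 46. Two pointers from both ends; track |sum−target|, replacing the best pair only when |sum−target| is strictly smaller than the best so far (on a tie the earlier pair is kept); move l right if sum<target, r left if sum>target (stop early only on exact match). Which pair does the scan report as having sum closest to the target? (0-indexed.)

l=0 r=9: -14+39=25 d=21 *, l++
l=1 r=9: -10+39=29 d=17 *, l++
l=2 r=9: -6+39=33 d=13 *, l++
l=3 r=9: 1+39=40 d=6 *, l++
l=4 r=9: 15+39=54 d=8, r--
l=4 r=8: 15+31=46 d=0 *, stop

pair (15, 31) with sum 46 (|Δ|=0)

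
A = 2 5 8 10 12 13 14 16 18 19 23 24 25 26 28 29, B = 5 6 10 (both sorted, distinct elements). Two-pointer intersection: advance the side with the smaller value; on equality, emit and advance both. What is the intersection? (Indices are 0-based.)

i=0 j=0: 2<5, i++
i=1 j=0: 5==5 emit, i++,j++
i=2 j=1: 8>6, j++
i=2 j=2: 8<10, i++
i=3 j=2: 10==10 emit, i++,j++

intersection = [5, 10]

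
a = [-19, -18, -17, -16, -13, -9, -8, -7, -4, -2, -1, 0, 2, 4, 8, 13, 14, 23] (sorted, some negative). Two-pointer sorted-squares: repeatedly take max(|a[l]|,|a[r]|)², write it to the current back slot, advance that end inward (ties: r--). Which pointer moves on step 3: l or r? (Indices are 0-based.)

l

l=0 r=17: |-19|<=|23| out[17]=529, r--
l=0 r=16: |-19|>|14| out[16]=361, l++
l=1 r=16: |-18|>|14| out[15]=324, l++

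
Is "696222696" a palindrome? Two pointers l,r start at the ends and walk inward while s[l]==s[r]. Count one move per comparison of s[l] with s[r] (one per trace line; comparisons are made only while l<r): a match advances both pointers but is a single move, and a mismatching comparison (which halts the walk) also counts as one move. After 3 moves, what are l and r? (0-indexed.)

l=0 r=8: '6'=='6', l++,r--
l=1 r=7: '9'=='9', l++,r--
l=2 r=6: '6'=='6', l++,r--

l=3, r=5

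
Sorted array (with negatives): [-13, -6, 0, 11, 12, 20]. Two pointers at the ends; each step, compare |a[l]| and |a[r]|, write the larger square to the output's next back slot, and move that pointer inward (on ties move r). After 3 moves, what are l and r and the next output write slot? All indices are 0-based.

l=1, r=3, next write slot=2

[0,5] |-13|<=|20| out[5]=400 → r--
[0,4] |-13|>|12| out[4]=169 → l++
[1,4] |-6|<=|12| out[3]=144 → r--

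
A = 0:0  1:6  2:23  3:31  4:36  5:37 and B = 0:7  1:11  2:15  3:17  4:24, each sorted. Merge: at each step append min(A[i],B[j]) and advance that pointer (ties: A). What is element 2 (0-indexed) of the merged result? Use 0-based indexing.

merged[2] = 7

i=0 j=0: A[i]=0<=B[j]=7 take 0, i++
i=1 j=0: A[i]=6<=B[j]=7 take 6, i++
i=2 j=0: A[i]=23>B[j]=7 take 7, j++
i=2 j=1: A[i]=23>B[j]=11 take 11, j++
i=2 j=2: A[i]=23>B[j]=15 take 15, j++
i=2 j=3: A[i]=23>B[j]=17 take 17, j++
i=2 j=4: A[i]=23<=B[j]=24 take 23, i++
i=3 j=4: A[i]=31>B[j]=24 take 24, j++
i=3 j=5: B done, take A[i]=31, i++
i=4 j=5: B done, take A[i]=36, i++
i=5 j=5: B done, take A[i]=37, i++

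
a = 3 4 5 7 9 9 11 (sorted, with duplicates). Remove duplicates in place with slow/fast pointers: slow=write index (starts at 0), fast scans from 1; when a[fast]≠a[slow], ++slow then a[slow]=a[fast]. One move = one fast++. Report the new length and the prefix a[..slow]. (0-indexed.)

length 6; prefix = [3, 4, 5, 7, 9, 11]

slow=0 fast=1: a[fast]=4≠a[slow]=3 write a[1]=4, slow++,fast++
slow=1 fast=2: a[fast]=5≠a[slow]=4 write a[2]=5, slow++,fast++
slow=2 fast=3: a[fast]=7≠a[slow]=5 write a[3]=7, slow++,fast++
slow=3 fast=4: a[fast]=9≠a[slow]=7 write a[4]=9, slow++,fast++
slow=4 fast=5: a[fast]=9=a[slow] dup, fast++
slow=4 fast=6: a[fast]=11≠a[slow]=9 write a[5]=11, slow++,fast++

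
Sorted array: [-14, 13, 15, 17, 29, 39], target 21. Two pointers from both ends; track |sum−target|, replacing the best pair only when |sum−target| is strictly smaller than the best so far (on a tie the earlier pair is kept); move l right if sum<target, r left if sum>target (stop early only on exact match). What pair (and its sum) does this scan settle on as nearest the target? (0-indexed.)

l=0 r=5: -14+39=25 d=4 *, r--
l=0 r=4: -14+29=15 d=6, l++
l=1 r=4: 13+29=42 d=21, r--
l=1 r=3: 13+17=30 d=9, r--
l=1 r=2: 13+15=28 d=7, r--

pair (-14, 39) with sum 25 (|Δ|=4)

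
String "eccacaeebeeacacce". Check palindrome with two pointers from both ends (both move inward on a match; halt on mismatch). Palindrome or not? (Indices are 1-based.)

palindrome

l=1 r=17: 'e'=='e', l++,r--
l=2 r=16: 'c'=='c', l++,r--
l=3 r=15: 'c'=='c', l++,r--
l=4 r=14: 'a'=='a', l++,r--
l=5 r=13: 'c'=='c', l++,r--
l=6 r=12: 'a'=='a', l++,r--
l=7 r=11: 'e'=='e', l++,r--
l=8 r=10: 'e'=='e', l++,r--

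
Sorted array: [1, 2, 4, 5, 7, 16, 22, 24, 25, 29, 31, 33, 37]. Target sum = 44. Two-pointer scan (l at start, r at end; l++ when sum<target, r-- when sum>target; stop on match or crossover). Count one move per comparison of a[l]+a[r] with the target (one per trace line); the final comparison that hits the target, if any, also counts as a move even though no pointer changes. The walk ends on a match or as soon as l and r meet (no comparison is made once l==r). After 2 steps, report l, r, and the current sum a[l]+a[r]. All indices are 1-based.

l=1 r=13: 1+37=38 <44, l++
l=2 r=13: 2+37=39 <44, l++

l=3, r=13, sum=41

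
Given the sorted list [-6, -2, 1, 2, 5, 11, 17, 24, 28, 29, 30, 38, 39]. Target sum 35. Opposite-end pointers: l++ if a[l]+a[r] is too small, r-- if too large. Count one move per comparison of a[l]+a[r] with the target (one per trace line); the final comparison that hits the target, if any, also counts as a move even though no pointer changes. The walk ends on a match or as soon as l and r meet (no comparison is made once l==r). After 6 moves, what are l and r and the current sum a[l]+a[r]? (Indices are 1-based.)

l=1 r=13: -6+39=33 <35, l++
l=2 r=13: -2+39=37 >35, r--
l=2 r=12: -2+38=36 >35, r--
l=2 r=11: -2+30=28 <35, l++
l=3 r=11: 1+30=31 <35, l++
l=4 r=11: 2+30=32 <35, l++

l=5, r=11, sum=35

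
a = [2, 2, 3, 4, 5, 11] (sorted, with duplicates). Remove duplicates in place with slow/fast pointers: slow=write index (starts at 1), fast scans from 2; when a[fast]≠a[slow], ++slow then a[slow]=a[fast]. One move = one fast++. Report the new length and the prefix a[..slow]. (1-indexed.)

(s=1,f=2) a[fast]=2=a[slow] dup → fast++
(s=1,f=3) a[fast]=3≠a[slow]=2 write a[2]=3 → slow++,fast++
(s=2,f=4) a[fast]=4≠a[slow]=3 write a[3]=4 → slow++,fast++
(s=3,f=5) a[fast]=5≠a[slow]=4 write a[4]=5 → slow++,fast++
(s=4,f=6) a[fast]=11≠a[slow]=5 write a[5]=11 → slow++,fast++

length 5; prefix = [2, 3, 4, 5, 11]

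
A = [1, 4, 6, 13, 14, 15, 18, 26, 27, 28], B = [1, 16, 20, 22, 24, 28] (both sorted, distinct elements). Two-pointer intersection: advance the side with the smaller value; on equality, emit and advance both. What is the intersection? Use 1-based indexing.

i=1 j=1: 1==1 emit, i++,j++
i=2 j=2: 4<16, i++
i=3 j=2: 6<16, i++
i=4 j=2: 13<16, i++
i=5 j=2: 14<16, i++
i=6 j=2: 15<16, i++
i=7 j=2: 18>16, j++
i=7 j=3: 18<20, i++
i=8 j=3: 26>20, j++
i=8 j=4: 26>22, j++
i=8 j=5: 26>24, j++
i=8 j=6: 26<28, i++
i=9 j=6: 27<28, i++
i=10 j=6: 28==28 emit, i++,j++

intersection = [1, 28]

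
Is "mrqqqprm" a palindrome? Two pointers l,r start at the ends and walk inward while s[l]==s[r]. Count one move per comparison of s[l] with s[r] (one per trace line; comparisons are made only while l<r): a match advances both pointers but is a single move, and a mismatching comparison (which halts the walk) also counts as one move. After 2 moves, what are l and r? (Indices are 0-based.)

[0,7] 'm'=='m' → l++,r--
[1,6] 'r'=='r' → l++,r--

l=2, r=5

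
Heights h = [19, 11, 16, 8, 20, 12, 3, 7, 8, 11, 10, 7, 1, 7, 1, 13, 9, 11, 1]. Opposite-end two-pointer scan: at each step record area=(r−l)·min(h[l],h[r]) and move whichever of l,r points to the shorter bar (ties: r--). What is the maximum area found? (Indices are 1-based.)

max area = 195

[1,19] min(19,1)*18=18 best=18 * → r--
[1,18] min(19,11)*17=187 best=187 * → r--
[1,17] min(19,9)*16=144 best=187 → r--
[1,16] min(19,13)*15=195 best=195 * → r--
[1,15] min(19,1)*14=14 best=195 → r--
[1,14] min(19,7)*13=91 best=195 → r--
[1,13] min(19,1)*12=12 best=195 → r--
[1,12] min(19,7)*11=77 best=195 → r--
[1,11] min(19,10)*10=100 best=195 → r--
[1,10] min(19,11)*9=99 best=195 → r--
[1,9] min(19,8)*8=64 best=195 → r--
[1,8] min(19,7)*7=49 best=195 → r--
[1,7] min(19,3)*6=18 best=195 → r--
[1,6] min(19,12)*5=60 best=195 → r--
[1,5] min(19,20)*4=76 best=195 → l++
[2,5] min(11,20)*3=33 best=195 → l++
[3,5] min(16,20)*2=32 best=195 → l++
[4,5] min(8,20)*1=8 best=195 → l++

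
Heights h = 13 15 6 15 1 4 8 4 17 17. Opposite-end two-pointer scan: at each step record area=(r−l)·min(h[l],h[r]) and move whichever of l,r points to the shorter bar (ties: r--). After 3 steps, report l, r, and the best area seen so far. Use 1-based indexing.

l=4, r=10, best area=120

[1,10] min(13,17)*9=117 best=117 * → l++
[2,10] min(15,17)*8=120 best=120 * → l++
[3,10] min(6,17)*7=42 best=120 → l++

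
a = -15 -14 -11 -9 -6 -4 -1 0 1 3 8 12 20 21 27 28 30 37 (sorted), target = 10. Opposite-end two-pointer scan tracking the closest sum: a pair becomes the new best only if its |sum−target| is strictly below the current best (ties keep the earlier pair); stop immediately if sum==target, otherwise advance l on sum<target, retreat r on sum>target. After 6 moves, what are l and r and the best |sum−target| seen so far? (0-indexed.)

[0,17] -15+37=22 d=12 * → r--
[0,16] -15+30=15 d=5 * → r--
[0,15] -15+28=13 d=3 * → r--
[0,14] -15+27=12 d=2 * → r--
[0,13] -15+21=6 d=4 → l++
[1,13] -14+21=7 d=3 → l++

l=2, r=13, best |Δ|=2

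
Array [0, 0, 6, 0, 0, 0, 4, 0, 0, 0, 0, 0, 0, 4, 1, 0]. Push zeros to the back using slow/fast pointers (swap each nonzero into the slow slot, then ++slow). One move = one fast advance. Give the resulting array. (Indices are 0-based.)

[6, 4, 4, 1, 0, 0, 0, 0, 0, 0, 0, 0, 0, 0, 0, 0]

slow=0 fast=0: a[fast]=0, fast++
slow=0 fast=1: a[fast]=0, fast++
slow=0 fast=2: a[fast]=6≠0 swap→a[0]=6, slow++,fast++
slow=1 fast=3: a[fast]=0, fast++
slow=1 fast=4: a[fast]=0, fast++
slow=1 fast=5: a[fast]=0, fast++
slow=1 fast=6: a[fast]=4≠0 swap→a[1]=4, slow++,fast++
slow=2 fast=7: a[fast]=0, fast++
slow=2 fast=8: a[fast]=0, fast++
slow=2 fast=9: a[fast]=0, fast++
slow=2 fast=10: a[fast]=0, fast++
slow=2 fast=11: a[fast]=0, fast++
slow=2 fast=12: a[fast]=0, fast++
slow=2 fast=13: a[fast]=4≠0 swap→a[2]=4, slow++,fast++
slow=3 fast=14: a[fast]=1≠0 swap→a[3]=1, slow++,fast++
slow=4 fast=15: a[fast]=0, fast++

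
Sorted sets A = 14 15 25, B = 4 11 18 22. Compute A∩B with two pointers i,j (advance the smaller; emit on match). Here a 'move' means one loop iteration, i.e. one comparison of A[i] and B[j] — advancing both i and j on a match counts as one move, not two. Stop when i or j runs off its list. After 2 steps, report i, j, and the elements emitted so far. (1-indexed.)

i=1 j=1: 14>4, j++
i=1 j=2: 14>11, j++

i=1, j=3, emitted=[]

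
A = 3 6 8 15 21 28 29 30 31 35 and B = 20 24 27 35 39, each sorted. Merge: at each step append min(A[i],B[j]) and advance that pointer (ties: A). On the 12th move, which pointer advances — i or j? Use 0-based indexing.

i

i=0 j=0: A[i]=3<=B[j]=20 take 3, i++
i=1 j=0: A[i]=6<=B[j]=20 take 6, i++
i=2 j=0: A[i]=8<=B[j]=20 take 8, i++
i=3 j=0: A[i]=15<=B[j]=20 take 15, i++
i=4 j=0: A[i]=21>B[j]=20 take 20, j++
i=4 j=1: A[i]=21<=B[j]=24 take 21, i++
i=5 j=1: A[i]=28>B[j]=24 take 24, j++
i=5 j=2: A[i]=28>B[j]=27 take 27, j++
i=5 j=3: A[i]=28<=B[j]=35 take 28, i++
i=6 j=3: A[i]=29<=B[j]=35 take 29, i++
i=7 j=3: A[i]=30<=B[j]=35 take 30, i++
i=8 j=3: A[i]=31<=B[j]=35 take 31, i++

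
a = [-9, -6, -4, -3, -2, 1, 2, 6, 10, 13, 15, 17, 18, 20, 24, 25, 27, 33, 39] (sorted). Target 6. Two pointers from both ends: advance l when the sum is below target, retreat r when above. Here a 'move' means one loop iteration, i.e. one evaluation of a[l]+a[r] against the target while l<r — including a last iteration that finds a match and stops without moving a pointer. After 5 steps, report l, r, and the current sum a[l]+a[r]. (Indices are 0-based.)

l=0 r=18: -9+39=30 >6, r--
l=0 r=17: -9+33=24 >6, r--
l=0 r=16: -9+27=18 >6, r--
l=0 r=15: -9+25=16 >6, r--
l=0 r=14: -9+24=15 >6, r--

l=0, r=13, sum=11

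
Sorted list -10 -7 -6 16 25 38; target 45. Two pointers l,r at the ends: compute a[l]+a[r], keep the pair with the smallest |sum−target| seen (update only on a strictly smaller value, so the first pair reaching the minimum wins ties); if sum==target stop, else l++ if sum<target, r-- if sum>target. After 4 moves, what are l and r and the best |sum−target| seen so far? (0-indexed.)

[0,5] -10+38=28 d=17 * → l++
[1,5] -7+38=31 d=14 * → l++
[2,5] -6+38=32 d=13 * → l++
[3,5] 16+38=54 d=9 * → r--

l=3, r=4, best |Δ|=9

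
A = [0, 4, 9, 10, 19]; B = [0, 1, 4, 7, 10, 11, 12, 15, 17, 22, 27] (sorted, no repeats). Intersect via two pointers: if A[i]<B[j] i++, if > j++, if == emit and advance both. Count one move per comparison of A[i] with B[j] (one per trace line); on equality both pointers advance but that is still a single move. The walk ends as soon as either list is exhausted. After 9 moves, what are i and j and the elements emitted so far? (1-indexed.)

i=5, j=9, emitted=[0, 4, 10]

i=1 j=1: 0==0 emit, i++,j++
i=2 j=2: 4>1, j++
i=2 j=3: 4==4 emit, i++,j++
i=3 j=4: 9>7, j++
i=3 j=5: 9<10, i++
i=4 j=5: 10==10 emit, i++,j++
i=5 j=6: 19>11, j++
i=5 j=7: 19>12, j++
i=5 j=8: 19>15, j++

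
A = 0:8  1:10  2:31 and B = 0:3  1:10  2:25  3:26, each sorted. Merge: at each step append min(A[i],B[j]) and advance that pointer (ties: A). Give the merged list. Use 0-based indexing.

[i=0,j=0] A[i]=8>B[j]=3 take 3 → j++
[i=0,j=1] A[i]=8<=B[j]=10 take 8 → i++
[i=1,j=1] A[i]=10<=B[j]=10 take 10 → i++
[i=2,j=1] A[i]=31>B[j]=10 take 10 → j++
[i=2,j=2] A[i]=31>B[j]=25 take 25 → j++
[i=2,j=3] A[i]=31>B[j]=26 take 26 → j++
[i=2,j=4] B done, take A[i]=31 → i++

[3, 8, 10, 10, 25, 26, 31]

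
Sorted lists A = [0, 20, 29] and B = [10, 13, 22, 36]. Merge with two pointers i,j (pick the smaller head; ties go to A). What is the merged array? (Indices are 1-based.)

[0, 10, 13, 20, 22, 29, 36]

i=1 j=1: A[i]=0<=B[j]=10 take 0, i++
i=2 j=1: A[i]=20>B[j]=10 take 10, j++
i=2 j=2: A[i]=20>B[j]=13 take 13, j++
i=2 j=3: A[i]=20<=B[j]=22 take 20, i++
i=3 j=3: A[i]=29>B[j]=22 take 22, j++
i=3 j=4: A[i]=29<=B[j]=36 take 29, i++
i=4 j=4: A done, take B[j]=36, j++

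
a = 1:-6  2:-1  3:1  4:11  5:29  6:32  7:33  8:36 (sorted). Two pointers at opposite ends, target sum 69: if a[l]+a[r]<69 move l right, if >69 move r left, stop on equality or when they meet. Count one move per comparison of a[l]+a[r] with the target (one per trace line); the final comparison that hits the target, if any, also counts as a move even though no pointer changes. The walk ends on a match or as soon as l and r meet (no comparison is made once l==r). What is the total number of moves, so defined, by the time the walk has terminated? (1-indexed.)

[1,8] -6+36=30 <69 → l++
[2,8] -1+36=35 <69 → l++
[3,8] 1+36=37 <69 → l++
[4,8] 11+36=47 <69 → l++
[5,8] 29+36=65 <69 → l++
[6,8] 32+36=68 <69 → l++
[7,8] 33+36=69 → found

7 moves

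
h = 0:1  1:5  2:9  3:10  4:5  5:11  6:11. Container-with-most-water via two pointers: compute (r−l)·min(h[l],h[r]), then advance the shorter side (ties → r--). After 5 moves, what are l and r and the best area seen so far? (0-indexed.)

l=5, r=6, best area=36

l=0 r=6: min(1,11)*6=6 best=6 *, l++
l=1 r=6: min(5,11)*5=25 best=25 *, l++
l=2 r=6: min(9,11)*4=36 best=36 *, l++
l=3 r=6: min(10,11)*3=30 best=36, l++
l=4 r=6: min(5,11)*2=10 best=36, l++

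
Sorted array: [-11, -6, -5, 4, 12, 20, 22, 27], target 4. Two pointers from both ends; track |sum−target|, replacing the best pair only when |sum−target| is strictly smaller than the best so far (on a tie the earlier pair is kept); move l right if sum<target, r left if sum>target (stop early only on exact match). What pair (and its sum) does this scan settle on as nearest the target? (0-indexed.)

pair (-6, 12) with sum 6 (|Δ|=2)

l=0 r=7: -11+27=16 d=12 *, r--
l=0 r=6: -11+22=11 d=7 *, r--
l=0 r=5: -11+20=9 d=5 *, r--
l=0 r=4: -11+12=1 d=3 *, l++
l=1 r=4: -6+12=6 d=2 *, r--
l=1 r=3: -6+4=-2 d=6, l++
l=2 r=3: -5+4=-1 d=5, l++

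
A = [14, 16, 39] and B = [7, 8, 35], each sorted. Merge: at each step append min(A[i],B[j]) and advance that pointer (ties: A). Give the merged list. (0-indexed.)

[7, 8, 14, 16, 35, 39]

i=0 j=0: A[i]=14>B[j]=7 take 7, j++
i=0 j=1: A[i]=14>B[j]=8 take 8, j++
i=0 j=2: A[i]=14<=B[j]=35 take 14, i++
i=1 j=2: A[i]=16<=B[j]=35 take 16, i++
i=2 j=2: A[i]=39>B[j]=35 take 35, j++
i=2 j=3: B done, take A[i]=39, i++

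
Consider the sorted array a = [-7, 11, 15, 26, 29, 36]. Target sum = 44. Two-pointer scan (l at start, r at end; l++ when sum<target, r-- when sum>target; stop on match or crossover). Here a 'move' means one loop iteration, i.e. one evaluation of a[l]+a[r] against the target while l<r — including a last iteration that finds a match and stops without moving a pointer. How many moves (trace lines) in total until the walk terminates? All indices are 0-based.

4 moves

l=0 r=5: -7+36=29 <44, l++
l=1 r=5: 11+36=47 >44, r--
l=1 r=4: 11+29=40 <44, l++
l=2 r=4: 15+29=44, found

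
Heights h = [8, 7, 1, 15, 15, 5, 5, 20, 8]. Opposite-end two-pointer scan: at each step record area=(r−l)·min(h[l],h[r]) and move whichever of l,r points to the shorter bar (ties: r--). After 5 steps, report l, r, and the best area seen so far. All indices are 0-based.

l=4, r=7, best area=64

l=0 r=8: min(8,8)*8=64 best=64 *, r--
l=0 r=7: min(8,20)*7=56 best=64, l++
l=1 r=7: min(7,20)*6=42 best=64, l++
l=2 r=7: min(1,20)*5=5 best=64, l++
l=3 r=7: min(15,20)*4=60 best=64, l++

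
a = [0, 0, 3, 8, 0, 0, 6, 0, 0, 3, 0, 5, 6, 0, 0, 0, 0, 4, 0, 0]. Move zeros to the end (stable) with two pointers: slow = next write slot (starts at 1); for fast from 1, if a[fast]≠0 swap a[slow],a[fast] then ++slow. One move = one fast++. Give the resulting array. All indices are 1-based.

[3, 8, 6, 3, 5, 6, 4, 0, 0, 0, 0, 0, 0, 0, 0, 0, 0, 0, 0, 0]

(s=1,f=1) a[fast]=0 → fast++
(s=1,f=2) a[fast]=0 → fast++
(s=1,f=3) a[fast]=3≠0 swap→a[1]=3 → slow++,fast++
(s=2,f=4) a[fast]=8≠0 swap→a[2]=8 → slow++,fast++
(s=3,f=5) a[fast]=0 → fast++
(s=3,f=6) a[fast]=0 → fast++
(s=3,f=7) a[fast]=6≠0 swap→a[3]=6 → slow++,fast++
(s=4,f=8) a[fast]=0 → fast++
(s=4,f=9) a[fast]=0 → fast++
(s=4,f=10) a[fast]=3≠0 swap→a[4]=3 → slow++,fast++
(s=5,f=11) a[fast]=0 → fast++
(s=5,f=12) a[fast]=5≠0 swap→a[5]=5 → slow++,fast++
(s=6,f=13) a[fast]=6≠0 swap→a[6]=6 → slow++,fast++
(s=7,f=14) a[fast]=0 → fast++
(s=7,f=15) a[fast]=0 → fast++
(s=7,f=16) a[fast]=0 → fast++
(s=7,f=17) a[fast]=0 → fast++
(s=7,f=18) a[fast]=4≠0 swap→a[7]=4 → slow++,fast++
(s=8,f=19) a[fast]=0 → fast++
(s=8,f=20) a[fast]=0 → fast++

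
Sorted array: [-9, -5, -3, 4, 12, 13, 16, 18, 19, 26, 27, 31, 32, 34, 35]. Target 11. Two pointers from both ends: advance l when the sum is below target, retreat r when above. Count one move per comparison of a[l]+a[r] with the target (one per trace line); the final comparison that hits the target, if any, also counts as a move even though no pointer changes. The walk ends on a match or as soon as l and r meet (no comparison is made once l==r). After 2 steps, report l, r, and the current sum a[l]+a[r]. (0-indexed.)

l=0 r=14: -9+35=26 >11, r--
l=0 r=13: -9+34=25 >11, r--

l=0, r=12, sum=23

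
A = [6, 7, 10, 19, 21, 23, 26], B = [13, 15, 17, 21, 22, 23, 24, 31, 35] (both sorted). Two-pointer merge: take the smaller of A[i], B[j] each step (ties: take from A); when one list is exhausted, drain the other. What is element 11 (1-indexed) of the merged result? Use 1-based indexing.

i=1 j=1: A[i]=6<=B[j]=13 take 6, i++
i=2 j=1: A[i]=7<=B[j]=13 take 7, i++
i=3 j=1: A[i]=10<=B[j]=13 take 10, i++
i=4 j=1: A[i]=19>B[j]=13 take 13, j++
i=4 j=2: A[i]=19>B[j]=15 take 15, j++
i=4 j=3: A[i]=19>B[j]=17 take 17, j++
i=4 j=4: A[i]=19<=B[j]=21 take 19, i++
i=5 j=4: A[i]=21<=B[j]=21 take 21, i++
i=6 j=4: A[i]=23>B[j]=21 take 21, j++
i=6 j=5: A[i]=23>B[j]=22 take 22, j++
i=6 j=6: A[i]=23<=B[j]=23 take 23, i++
i=7 j=6: A[i]=26>B[j]=23 take 23, j++
i=7 j=7: A[i]=26>B[j]=24 take 24, j++
i=7 j=8: A[i]=26<=B[j]=31 take 26, i++
i=8 j=8: A done, take B[j]=31, j++
i=8 j=9: A done, take B[j]=35, j++

merged[11] = 23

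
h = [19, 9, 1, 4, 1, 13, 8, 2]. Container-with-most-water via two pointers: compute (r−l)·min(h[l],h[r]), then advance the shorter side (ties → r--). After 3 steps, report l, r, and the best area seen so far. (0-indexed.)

l=0 r=7: min(19,2)*7=14 best=14 *, r--
l=0 r=6: min(19,8)*6=48 best=48 *, r--
l=0 r=5: min(19,13)*5=65 best=65 *, r--

l=0, r=4, best area=65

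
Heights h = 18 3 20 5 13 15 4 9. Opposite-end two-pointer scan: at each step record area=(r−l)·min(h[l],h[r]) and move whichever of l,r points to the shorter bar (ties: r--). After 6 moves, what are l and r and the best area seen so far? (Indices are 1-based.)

l=1 r=8: min(18,9)*7=63 best=63 *, r--
l=1 r=7: min(18,4)*6=24 best=63, r--
l=1 r=6: min(18,15)*5=75 best=75 *, r--
l=1 r=5: min(18,13)*4=52 best=75, r--
l=1 r=4: min(18,5)*3=15 best=75, r--
l=1 r=3: min(18,20)*2=36 best=75, l++

l=2, r=3, best area=75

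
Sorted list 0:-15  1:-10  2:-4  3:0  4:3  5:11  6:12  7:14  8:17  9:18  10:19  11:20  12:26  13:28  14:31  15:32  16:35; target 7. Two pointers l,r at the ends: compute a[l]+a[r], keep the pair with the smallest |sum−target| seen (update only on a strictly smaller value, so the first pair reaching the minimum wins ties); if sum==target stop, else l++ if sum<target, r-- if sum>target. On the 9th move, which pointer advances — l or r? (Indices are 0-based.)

r

[0,16] -15+35=20 d=13 * → r--
[0,15] -15+32=17 d=10 * → r--
[0,14] -15+31=16 d=9 * → r--
[0,13] -15+28=13 d=6 * → r--
[0,12] -15+26=11 d=4 * → r--
[0,11] -15+20=5 d=2 * → l++
[1,11] -10+20=10 d=3 → r--
[1,10] -10+19=9 d=2 → r--
[1,9] -10+18=8 d=1 * → r--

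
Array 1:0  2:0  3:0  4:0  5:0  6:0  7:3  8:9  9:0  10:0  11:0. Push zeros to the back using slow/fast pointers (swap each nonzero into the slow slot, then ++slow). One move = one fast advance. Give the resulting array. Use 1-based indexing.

[3, 9, 0, 0, 0, 0, 0, 0, 0, 0, 0]

(s=1,f=1) a[fast]=0 → fast++
(s=1,f=2) a[fast]=0 → fast++
(s=1,f=3) a[fast]=0 → fast++
(s=1,f=4) a[fast]=0 → fast++
(s=1,f=5) a[fast]=0 → fast++
(s=1,f=6) a[fast]=0 → fast++
(s=1,f=7) a[fast]=3≠0 swap→a[1]=3 → slow++,fast++
(s=2,f=8) a[fast]=9≠0 swap→a[2]=9 → slow++,fast++
(s=3,f=9) a[fast]=0 → fast++
(s=3,f=10) a[fast]=0 → fast++
(s=3,f=11) a[fast]=0 → fast++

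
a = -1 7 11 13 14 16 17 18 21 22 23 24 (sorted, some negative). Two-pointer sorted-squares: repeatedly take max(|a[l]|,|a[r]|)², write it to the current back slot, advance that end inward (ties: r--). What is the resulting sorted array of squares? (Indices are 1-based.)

l=1 r=12: |-1|<=|24| out[12]=576, r--
l=1 r=11: |-1|<=|23| out[11]=529, r--
l=1 r=10: |-1|<=|22| out[10]=484, r--
l=1 r=9: |-1|<=|21| out[9]=441, r--
l=1 r=8: |-1|<=|18| out[8]=324, r--
l=1 r=7: |-1|<=|17| out[7]=289, r--
l=1 r=6: |-1|<=|16| out[6]=256, r--
l=1 r=5: |-1|<=|14| out[5]=196, r--
l=1 r=4: |-1|<=|13| out[4]=169, r--
l=1 r=3: |-1|<=|11| out[3]=121, r--
l=1 r=2: |-1|<=|7| out[2]=49, r--
l=1 r=1: |-1|<=|-1| out[1]=1, r--

[1, 49, 121, 169, 196, 256, 289, 324, 441, 484, 529, 576]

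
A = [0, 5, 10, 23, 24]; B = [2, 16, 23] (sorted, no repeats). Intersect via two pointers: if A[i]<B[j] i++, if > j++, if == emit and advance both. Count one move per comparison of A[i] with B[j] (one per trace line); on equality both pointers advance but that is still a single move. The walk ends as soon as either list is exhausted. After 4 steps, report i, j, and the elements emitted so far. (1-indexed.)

i=1 j=1: 0<2, i++
i=2 j=1: 5>2, j++
i=2 j=2: 5<16, i++
i=3 j=2: 10<16, i++

i=4, j=2, emitted=[]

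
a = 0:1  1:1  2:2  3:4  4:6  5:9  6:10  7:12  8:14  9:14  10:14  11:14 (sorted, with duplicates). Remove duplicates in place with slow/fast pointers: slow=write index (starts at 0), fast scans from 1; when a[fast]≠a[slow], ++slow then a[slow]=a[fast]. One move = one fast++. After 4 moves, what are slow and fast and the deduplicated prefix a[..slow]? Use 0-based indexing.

slow=3, fast=5, prefix=[1, 2, 4, 6]

slow=0 fast=1: a[fast]=1=a[slow] dup, fast++
slow=0 fast=2: a[fast]=2≠a[slow]=1 write a[1]=2, slow++,fast++
slow=1 fast=3: a[fast]=4≠a[slow]=2 write a[2]=4, slow++,fast++
slow=2 fast=4: a[fast]=6≠a[slow]=4 write a[3]=6, slow++,fast++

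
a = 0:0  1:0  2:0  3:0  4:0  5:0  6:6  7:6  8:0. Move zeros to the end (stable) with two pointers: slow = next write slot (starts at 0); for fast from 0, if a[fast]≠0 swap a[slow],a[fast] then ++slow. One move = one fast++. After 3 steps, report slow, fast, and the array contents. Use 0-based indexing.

(s=0,f=0) a[fast]=0 → fast++
(s=0,f=1) a[fast]=0 → fast++
(s=0,f=2) a[fast]=0 → fast++

slow=0, fast=3, a=[0, 0, 0, 0, 0, 0, 6, 6, 0]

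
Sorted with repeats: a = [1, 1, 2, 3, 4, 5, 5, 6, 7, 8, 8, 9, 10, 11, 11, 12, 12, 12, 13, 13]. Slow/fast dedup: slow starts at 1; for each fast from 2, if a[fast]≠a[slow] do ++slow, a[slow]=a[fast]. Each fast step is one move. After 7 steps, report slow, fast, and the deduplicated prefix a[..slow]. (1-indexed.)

slow=6, fast=9, prefix=[1, 2, 3, 4, 5, 6]

slow=1 fast=2: a[fast]=1=a[slow] dup, fast++
slow=1 fast=3: a[fast]=2≠a[slow]=1 write a[2]=2, slow++,fast++
slow=2 fast=4: a[fast]=3≠a[slow]=2 write a[3]=3, slow++,fast++
slow=3 fast=5: a[fast]=4≠a[slow]=3 write a[4]=4, slow++,fast++
slow=4 fast=6: a[fast]=5≠a[slow]=4 write a[5]=5, slow++,fast++
slow=5 fast=7: a[fast]=5=a[slow] dup, fast++
slow=5 fast=8: a[fast]=6≠a[slow]=5 write a[6]=6, slow++,fast++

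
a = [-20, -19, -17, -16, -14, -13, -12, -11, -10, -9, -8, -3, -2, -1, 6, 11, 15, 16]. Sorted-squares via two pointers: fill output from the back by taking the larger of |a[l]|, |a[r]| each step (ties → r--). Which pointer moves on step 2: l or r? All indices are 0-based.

l=0 r=17: |-20|>|16| out[17]=400, l++
l=1 r=17: |-19|>|16| out[16]=361, l++

l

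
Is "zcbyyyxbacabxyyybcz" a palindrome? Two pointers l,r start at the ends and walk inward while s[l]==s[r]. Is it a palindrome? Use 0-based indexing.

l=0 r=18: 'z'=='z', l++,r--
l=1 r=17: 'c'=='c', l++,r--
l=2 r=16: 'b'=='b', l++,r--
l=3 r=15: 'y'=='y', l++,r--
l=4 r=14: 'y'=='y', l++,r--
l=5 r=13: 'y'=='y', l++,r--
l=6 r=12: 'x'=='x', l++,r--
l=7 r=11: 'b'=='b', l++,r--
l=8 r=10: 'a'=='a', l++,r--

palindrome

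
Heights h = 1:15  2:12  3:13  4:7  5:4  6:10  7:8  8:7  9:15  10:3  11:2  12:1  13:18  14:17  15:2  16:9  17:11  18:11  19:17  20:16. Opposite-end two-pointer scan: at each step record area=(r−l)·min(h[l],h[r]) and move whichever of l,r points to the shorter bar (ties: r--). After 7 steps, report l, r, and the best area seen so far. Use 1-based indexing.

l=1 r=20: min(15,16)*19=285 best=285 *, l++
l=2 r=20: min(12,16)*18=216 best=285, l++
l=3 r=20: min(13,16)*17=221 best=285, l++
l=4 r=20: min(7,16)*16=112 best=285, l++
l=5 r=20: min(4,16)*15=60 best=285, l++
l=6 r=20: min(10,16)*14=140 best=285, l++
l=7 r=20: min(8,16)*13=104 best=285, l++

l=8, r=20, best area=285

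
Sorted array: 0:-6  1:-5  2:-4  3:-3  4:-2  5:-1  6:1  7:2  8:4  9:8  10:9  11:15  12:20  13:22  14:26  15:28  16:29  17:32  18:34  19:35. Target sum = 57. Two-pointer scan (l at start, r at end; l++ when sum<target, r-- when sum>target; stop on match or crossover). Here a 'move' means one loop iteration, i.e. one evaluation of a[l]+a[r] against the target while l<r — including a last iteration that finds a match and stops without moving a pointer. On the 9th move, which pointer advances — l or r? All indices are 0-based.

l

l=0 r=19: -6+35=29 <57, l++
l=1 r=19: -5+35=30 <57, l++
l=2 r=19: -4+35=31 <57, l++
l=3 r=19: -3+35=32 <57, l++
l=4 r=19: -2+35=33 <57, l++
l=5 r=19: -1+35=34 <57, l++
l=6 r=19: 1+35=36 <57, l++
l=7 r=19: 2+35=37 <57, l++
l=8 r=19: 4+35=39 <57, l++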